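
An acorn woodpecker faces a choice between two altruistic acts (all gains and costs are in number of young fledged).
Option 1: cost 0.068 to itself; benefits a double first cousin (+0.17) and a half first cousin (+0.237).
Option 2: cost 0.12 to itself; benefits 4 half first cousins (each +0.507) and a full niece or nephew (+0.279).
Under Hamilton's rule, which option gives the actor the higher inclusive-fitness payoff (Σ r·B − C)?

Option 2

Option 1: r to a double first cousin = 0.25.
Option 1: r to a half first cousin = 0.0625.
Option 1: Σ r·B − C = (1·0.25·0.17 + 1·0.0625·0.237) − 0.068 = -0.0106875.
Option 2: r to a half first cousin = 0.0625.
Option 2: r to a full niece or nephew = 0.25.
Option 2: Σ r·B − C = (4·0.0625·0.507 + 1·0.25·0.279) − 0.12 = 0.0765.
Option 2 has the higher net inclusive-fitness payoff.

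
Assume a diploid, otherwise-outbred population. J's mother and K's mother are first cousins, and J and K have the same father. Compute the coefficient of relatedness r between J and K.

0.28125

Relatedness sums over independent paths through distinct common ancestors.
J and K are related in two ways: second cousins through their mothers (r = 1/32) and half-sibs through their shared father (r = 1/4).
r = 1/32 + 1/4 = 9/32 = 0.28125.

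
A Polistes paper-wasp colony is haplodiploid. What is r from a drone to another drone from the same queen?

Haploid brothers each carry a random half of the queen's diploid genome, so on average they share half: r = 1/2.

0.5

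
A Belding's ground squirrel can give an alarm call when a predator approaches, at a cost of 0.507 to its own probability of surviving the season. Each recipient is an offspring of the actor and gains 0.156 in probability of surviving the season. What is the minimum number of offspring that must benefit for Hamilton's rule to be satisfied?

7

r to an offspring = 1/2 (one parent–offspring link: r = (1/2)^1 = 1/2).
Hamilton's rule: n·r·B > C  ⇒  n > C/(r·B) = 0.507/(0.5·0.156) = 6.5.
The smallest integer exceeding 6.5 is 7.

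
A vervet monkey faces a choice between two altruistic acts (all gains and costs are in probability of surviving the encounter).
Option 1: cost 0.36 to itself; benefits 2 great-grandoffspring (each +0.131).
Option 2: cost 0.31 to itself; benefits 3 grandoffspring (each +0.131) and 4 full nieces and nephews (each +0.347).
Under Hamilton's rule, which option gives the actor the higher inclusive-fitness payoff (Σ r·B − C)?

Option 1: r to a great-grandoffspring = 0.125.
Option 1: Σ r·B − C = (2·0.125·0.131) − 0.36 = -0.32725.
Option 2: r to a grandoffspring = 0.25.
Option 2: r to a full niece or nephew = 0.25.
Option 2: Σ r·B − C = (3·0.25·0.131 + 4·0.25·0.347) − 0.31 = 0.13525.
Option 2 has the higher net inclusive-fitness payoff.

Option 2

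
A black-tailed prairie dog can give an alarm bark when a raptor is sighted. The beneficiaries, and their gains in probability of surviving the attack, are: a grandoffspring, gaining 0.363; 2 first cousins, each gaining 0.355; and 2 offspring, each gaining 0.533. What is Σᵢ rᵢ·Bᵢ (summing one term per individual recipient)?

r to a grandoffspring = 0.25 (two parent–offspring links: r = (1/2)^2 = 1/4).
r to a first cousin = 0.125 (first cousins share one grandparent pair — two paths of length 4: r = 2·(1/2)^4 = 1/8).
r to an offspring = 1/2 (one parent–offspring link: r = (1/2)^1 = 1/2).
Summing one r·B term per recipient: 1·0.25·0.363 + 2·0.125·0.355 + 2·0.5·0.533 = 0.7125.

0.7125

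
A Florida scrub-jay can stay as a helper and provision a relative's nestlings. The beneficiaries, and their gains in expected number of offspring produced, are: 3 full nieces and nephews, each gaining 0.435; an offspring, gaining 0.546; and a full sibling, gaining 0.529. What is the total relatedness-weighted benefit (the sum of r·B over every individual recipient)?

0.86375

r to a full niece or nephew = 0.25 (full aunt/uncle↔niece/nephew: two paths of length 3 through the shared grandparent pair: r = 2·(1/2)^3 = 1/4).
r to an offspring = 0.5 (one parent–offspring link: r = (1/2)^1 = 1/2).
r to a full sibling = 0.5 (full sibs share both parents — two paths of length 2: r = 2·(1/2)^2 = 1/2).
Summing one r·B term per recipient: 3·0.25·0.435 + 1·0.5·0.546 + 1·0.5·0.529 = 0.86375.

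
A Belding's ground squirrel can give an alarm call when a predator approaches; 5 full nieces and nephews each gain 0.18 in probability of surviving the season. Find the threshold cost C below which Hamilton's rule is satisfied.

r to a full niece or nephew = 1/4 (full aunt/uncle↔niece/nephew: two paths of length 3 through the shared grandparent pair: r = 2·(1/2)^3 = 1/4).
Hamilton's rule: n·r·B > C, so the trait is favored while C < n·r·B = 5·0.25·0.18 = 0.225.

0.225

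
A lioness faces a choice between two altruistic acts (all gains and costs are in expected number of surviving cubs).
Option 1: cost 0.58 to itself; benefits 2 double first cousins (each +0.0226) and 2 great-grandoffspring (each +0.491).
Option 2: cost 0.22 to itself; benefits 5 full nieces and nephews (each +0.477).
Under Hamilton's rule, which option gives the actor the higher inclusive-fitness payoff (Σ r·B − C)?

Option 2

Option 1: r to a double first cousin = 0.25.
Option 1: r to a great-grandoffspring = 0.125.
Option 1: Σ r·B − C = (2·0.25·0.0226 + 2·0.125·0.491) − 0.58 = -0.44595.
Option 2: r to a full niece or nephew = 0.25.
Option 2: Σ r·B − C = (5·0.25·0.477) − 0.22 = 0.37625.
Option 2 has the higher net inclusive-fitness payoff.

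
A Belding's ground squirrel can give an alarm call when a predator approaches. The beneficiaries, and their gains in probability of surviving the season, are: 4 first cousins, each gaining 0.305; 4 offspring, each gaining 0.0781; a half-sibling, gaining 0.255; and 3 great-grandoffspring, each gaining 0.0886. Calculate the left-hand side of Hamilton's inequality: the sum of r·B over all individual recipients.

0.405675

r to a first cousin = 1/8 (first cousins share one grandparent pair — two paths of length 4: r = 2·(1/2)^4 = 1/8).
r to an offspring = 1/2 (one parent–offspring link: r = (1/2)^1 = 1/2).
r to a half-sibling = 0.25 (half-sibs share one parent — one path of length 2: r = (1/2)^2 = 1/4).
r to a great-grandoffspring = 0.125 (three parent–offspring links: r = (1/2)^3 = 1/8).
Summing one r·B term per recipient: 4·0.125·0.305 + 4·0.5·0.0781 + 1·0.25·0.255 + 3·0.125·0.0886 = 0.405675.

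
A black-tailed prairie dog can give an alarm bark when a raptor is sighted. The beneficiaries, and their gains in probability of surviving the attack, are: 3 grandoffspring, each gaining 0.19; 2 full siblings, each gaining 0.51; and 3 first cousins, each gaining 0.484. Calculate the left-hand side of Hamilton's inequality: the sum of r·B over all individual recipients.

0.834

r to a grandoffspring = 1/4 (two parent–offspring links: r = (1/2)^2 = 1/4).
r to a full sibling = 0.5 (full sibs share both parents — two paths of length 2: r = 2·(1/2)^2 = 1/2).
r to a first cousin = 0.125 (first cousins share one grandparent pair — two paths of length 4: r = 2·(1/2)^4 = 1/8).
Summing one r·B term per recipient: 3·0.25·0.19 + 2·0.5·0.51 + 3·0.125·0.484 = 0.834.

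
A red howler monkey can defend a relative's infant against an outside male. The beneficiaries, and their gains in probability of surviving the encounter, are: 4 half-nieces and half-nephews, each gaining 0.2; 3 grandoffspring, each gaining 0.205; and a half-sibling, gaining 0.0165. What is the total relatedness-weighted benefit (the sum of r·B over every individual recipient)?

r to a half-niece or half-nephew = 0.125 (half-aunt/uncle↔niece/nephew: one path of length 3: r = (1/2)^3 = 1/8).
r to a grandoffspring = 1/4 (two parent–offspring links: r = (1/2)^2 = 1/4).
r to a half-sibling = 0.25 (half-sibs share one parent — one path of length 2: r = (1/2)^2 = 1/4).
Summing one r·B term per recipient: 4·0.125·0.2 + 3·0.25·0.205 + 1·0.25·0.0165 = 0.257875.

0.257875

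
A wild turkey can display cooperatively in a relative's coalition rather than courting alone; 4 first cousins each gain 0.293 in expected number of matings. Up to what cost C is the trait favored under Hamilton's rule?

0.1465

r to a first cousin = 1/8 (first cousins share one grandparent pair — two paths of length 4: r = 2·(1/2)^4 = 1/8).
Hamilton's rule: n·r·B > C, so the trait is favored while C < n·r·B = 4·0.125·0.293 = 0.1465.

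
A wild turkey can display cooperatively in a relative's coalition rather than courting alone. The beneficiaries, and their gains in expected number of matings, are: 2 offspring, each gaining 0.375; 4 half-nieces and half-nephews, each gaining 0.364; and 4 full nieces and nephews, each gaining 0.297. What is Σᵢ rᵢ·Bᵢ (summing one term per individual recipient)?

r to an offspring = 0.5 (one parent–offspring link: r = (1/2)^1 = 1/2).
r to a half-niece or half-nephew = 1/8 (half-aunt/uncle↔niece/nephew: one path of length 3: r = (1/2)^3 = 1/8).
r to a full niece or nephew = 0.25 (full aunt/uncle↔niece/nephew: two paths of length 3 through the shared grandparent pair: r = 2·(1/2)^3 = 1/4).
Summing one r·B term per recipient: 2·0.5·0.375 + 4·0.125·0.364 + 4·0.25·0.297 = 0.854.

0.854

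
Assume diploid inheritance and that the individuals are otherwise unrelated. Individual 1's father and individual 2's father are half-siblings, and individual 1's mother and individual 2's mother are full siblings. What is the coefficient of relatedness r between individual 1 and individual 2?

0.1875

Relatedness sums over independent paths through distinct common ancestors.
Individual 1 and individual 2 are related in two ways: half first cousins through their fathers (r = 1/16) and first cousins through their mothers (r = 1/8).
r = 1/16 + 1/8 = 0.1875.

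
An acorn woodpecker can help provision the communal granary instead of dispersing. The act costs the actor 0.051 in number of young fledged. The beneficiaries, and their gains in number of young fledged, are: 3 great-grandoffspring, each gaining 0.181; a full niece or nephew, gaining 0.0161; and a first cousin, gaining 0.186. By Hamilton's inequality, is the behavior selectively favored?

Hamilton's rule: the trait is favored when the sum of r·B over every recipient exceeds the actor's cost C.
r to a great-grandoffspring = 1/8 (three parent–offspring links: r = (1/2)^3 = 1/8).
r to a full niece or nephew = 0.25 (full aunt/uncle↔niece/nephew: two paths of length 3 through the shared grandparent pair: r = 2·(1/2)^3 = 1/4).
r to a first cousin = 1/8 (first cousins share one grandparent pair — two paths of length 4: r = 2·(1/2)^4 = 1/8).
Summing one r·B term per recipient: 3·0.125·0.181 + 1·0.25·0.0161 + 1·0.125·0.186 = 0.09515.
0.09515 > 0.051: the indirect benefit exceeds the cost.

Yes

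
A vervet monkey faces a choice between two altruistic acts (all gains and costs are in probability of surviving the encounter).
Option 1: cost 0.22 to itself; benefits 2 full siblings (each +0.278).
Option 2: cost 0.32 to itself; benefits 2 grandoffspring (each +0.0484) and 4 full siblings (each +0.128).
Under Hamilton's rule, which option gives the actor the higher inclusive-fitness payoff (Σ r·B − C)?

Option 1

Option 1: r to a full sibling = 0.5.
Option 1: Σ r·B − C = (2·0.5·0.278) − 0.22 = 0.058.
Option 2: r to a grandoffspring = 0.25.
Option 2: r to a full sibling = 0.5.
Option 2: Σ r·B − C = (2·0.25·0.0484 + 4·0.5·0.128) − 0.32 = -0.0398.
Option 1 has the higher net inclusive-fitness payoff.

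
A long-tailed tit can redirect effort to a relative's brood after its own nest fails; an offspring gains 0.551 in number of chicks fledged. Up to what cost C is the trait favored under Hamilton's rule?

0.2755

r to an offspring = 0.5 (one parent–offspring link: r = (1/2)^1 = 1/2).
Hamilton's rule: n·r·B > C, so the trait is favored while C < n·r·B = 1·0.5·0.551 = 0.2755.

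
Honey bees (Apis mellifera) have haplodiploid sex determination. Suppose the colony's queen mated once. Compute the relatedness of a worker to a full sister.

0.75

Haplodiploid full sisters inherit their father's entire haploid genome identically (contributing 1/2) and on average half of their mother's contribution (1/2 · 1/2 = 1/4); r = 1/2 + 1/4 = 3/4.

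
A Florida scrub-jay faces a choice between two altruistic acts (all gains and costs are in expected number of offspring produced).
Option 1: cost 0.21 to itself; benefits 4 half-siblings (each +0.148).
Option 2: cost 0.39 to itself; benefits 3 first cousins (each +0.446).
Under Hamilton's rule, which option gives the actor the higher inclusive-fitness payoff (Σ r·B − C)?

Option 1: r to a half-sibling = 0.25.
Option 1: Σ r·B − C = (4·0.25·0.148) − 0.21 = -0.062.
Option 2: r to a first cousin = 0.125.
Option 2: Σ r·B − C = (3·0.125·0.446) − 0.39 = -0.22275.
Option 1 has the higher net inclusive-fitness payoff.

Option 1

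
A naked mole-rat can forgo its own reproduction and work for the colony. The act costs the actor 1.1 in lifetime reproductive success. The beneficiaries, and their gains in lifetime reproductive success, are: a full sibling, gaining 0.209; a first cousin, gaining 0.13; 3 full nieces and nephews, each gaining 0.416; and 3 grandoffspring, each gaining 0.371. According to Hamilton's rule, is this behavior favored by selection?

No

Hamilton's rule: the trait is favored when the sum of r·B over every recipient exceeds the actor's cost C.
r to a full sibling = 1/2 (full sibs share both parents — two paths of length 2: r = 2·(1/2)^2 = 1/2).
r to a first cousin = 1/8 (first cousins share one grandparent pair — two paths of length 4: r = 2·(1/2)^4 = 1/8).
r to a full niece or nephew = 0.25 (full aunt/uncle↔niece/nephew: two paths of length 3 through the shared grandparent pair: r = 2·(1/2)^3 = 1/4).
r to a grandoffspring = 1/4 (two parent–offspring links: r = (1/2)^2 = 1/4).
Summing one r·B term per recipient: 1·0.5·0.209 + 1·0.125·0.13 + 3·0.25·0.416 + 3·0.25·0.371 = 0.711.
0.711 < 1.1: the indirect benefit is less than the cost.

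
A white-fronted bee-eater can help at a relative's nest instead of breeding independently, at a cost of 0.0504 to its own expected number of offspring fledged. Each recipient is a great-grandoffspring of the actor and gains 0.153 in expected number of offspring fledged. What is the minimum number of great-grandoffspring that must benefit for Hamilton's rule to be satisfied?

r to a great-grandoffspring = 1/8 (three parent–offspring links: r = (1/2)^3 = 1/8).
Hamilton's rule: n·r·B > C  ⇒  n > C/(r·B) = 0.0504/(0.125·0.153) = 2.635.
The smallest integer exceeding 2.635 is 3.

3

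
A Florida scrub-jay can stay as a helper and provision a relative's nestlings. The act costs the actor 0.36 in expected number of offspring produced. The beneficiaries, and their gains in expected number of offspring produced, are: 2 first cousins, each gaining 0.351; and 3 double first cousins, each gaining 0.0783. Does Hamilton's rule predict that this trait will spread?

No

Hamilton's rule: the trait is favored when the sum of r·B over every recipient exceeds the actor's cost C.
r to a first cousin = 1/8 (first cousins share one grandparent pair — two paths of length 4: r = 2·(1/2)^4 = 1/8).
r to a double first cousin = 1/4 (double first cousins share both grandparent pairs — four paths of length 4: r = 4·(1/2)^4 = 1/4).
Summing one r·B term per recipient: 2·0.125·0.351 + 3·0.25·0.0783 = 0.146475.
0.146475 < 0.36: the indirect benefit is less than the cost.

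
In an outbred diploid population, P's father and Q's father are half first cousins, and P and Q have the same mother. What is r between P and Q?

Independent pedigree routes through distinct common ancestors add.
P and Q are related in two ways: half second cousins through their fathers (r = 1/64) and half-sibs through their shared mother (r = 1/4).
r = 1/64 + 1/4 = 0.265625.

0.265625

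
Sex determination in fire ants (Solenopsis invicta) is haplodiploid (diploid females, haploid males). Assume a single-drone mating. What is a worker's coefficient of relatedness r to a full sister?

Haplodiploid full sisters inherit their father's entire haploid genome identically (contributing 1/2) and on average half of their mother's contribution (1/2 · 1/2 = 1/4); r = 1/2 + 1/4 = 3/4.

0.75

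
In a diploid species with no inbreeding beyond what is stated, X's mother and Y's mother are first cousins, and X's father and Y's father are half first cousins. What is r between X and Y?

0.046875

With two independent routes of shared ancestry, r is the sum of the two contributions.
X and Y are related in two ways: second cousins through their mothers (r = 1/32) and half second cousins through their fathers (r = 1/64).
r = 1/32 + 1/64 = 3/64 = 0.046875.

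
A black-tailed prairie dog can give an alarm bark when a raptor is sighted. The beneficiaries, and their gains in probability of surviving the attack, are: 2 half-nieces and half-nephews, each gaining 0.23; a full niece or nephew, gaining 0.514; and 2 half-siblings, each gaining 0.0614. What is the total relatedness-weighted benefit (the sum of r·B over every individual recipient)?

0.2167

r to a half-niece or half-nephew = 1/8 (half-aunt/uncle↔niece/nephew: one path of length 3: r = (1/2)^3 = 1/8).
r to a full niece or nephew = 0.25 (full aunt/uncle↔niece/nephew: two paths of length 3 through the shared grandparent pair: r = 2·(1/2)^3 = 1/4).
r to a half-sibling = 0.25 (half-sibs share one parent — one path of length 2: r = (1/2)^2 = 1/4).
Summing one r·B term per recipient: 2·0.125·0.23 + 1·0.25·0.514 + 2·0.25·0.0614 = 0.2167.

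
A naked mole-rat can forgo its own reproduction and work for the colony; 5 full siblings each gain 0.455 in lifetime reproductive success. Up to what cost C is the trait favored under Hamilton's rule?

r to a full sibling = 1/2 (full sibs share both parents — two paths of length 2: r = 2·(1/2)^2 = 1/2).
Hamilton's rule: n·r·B > C, so the trait is favored while C < n·r·B = 5·0.5·0.455 = 1.1375.

1.1375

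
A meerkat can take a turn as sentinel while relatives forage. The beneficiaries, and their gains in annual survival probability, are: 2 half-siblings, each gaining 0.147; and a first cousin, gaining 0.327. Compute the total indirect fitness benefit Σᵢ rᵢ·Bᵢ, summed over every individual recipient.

r to a half-sibling = 1/4 (half-sibs share one parent — one path of length 2: r = (1/2)^2 = 1/4).
r to a first cousin = 1/8 (first cousins share one grandparent pair — two paths of length 4: r = 2·(1/2)^4 = 1/8).
Summing one r·B term per recipient: 2·0.25·0.147 + 1·0.125·0.327 = 0.114375.

0.114375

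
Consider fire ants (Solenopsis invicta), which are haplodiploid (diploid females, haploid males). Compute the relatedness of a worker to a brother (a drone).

Her haploid brother carries none of their father's genes and a random half of their mother's genome; that half matches the maternal half of her own genome with probability 1/2: r = 1/2 · 1/2 = 1/4.

0.25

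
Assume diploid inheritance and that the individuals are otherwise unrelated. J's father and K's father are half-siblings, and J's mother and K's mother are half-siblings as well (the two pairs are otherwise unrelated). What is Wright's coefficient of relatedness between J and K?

0.125

With two independent routes of shared ancestry, r is the sum of the two contributions.
J and K are related in two ways: half first cousins through their fathers (r = 1/16) and half first cousins through their mothers (r = 1/16).
r = 1/16 + 1/16 = 0.125.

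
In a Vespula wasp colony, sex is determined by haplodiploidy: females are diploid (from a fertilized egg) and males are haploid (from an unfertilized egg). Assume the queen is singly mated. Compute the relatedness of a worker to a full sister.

Haplodiploid full sisters inherit their father's entire haploid genome identically (contributing 1/2) and on average half of their mother's contribution (1/2 · 1/2 = 1/4); r = 1/2 + 1/4 = 3/4.

0.75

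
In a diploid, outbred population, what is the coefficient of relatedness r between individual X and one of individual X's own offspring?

Each parent–offspring link contributes a factor of 1/2, and independent paths through distinct common ancestors add.
One parent–offspring link: r = (1/2)^1 = 1/2.

0.5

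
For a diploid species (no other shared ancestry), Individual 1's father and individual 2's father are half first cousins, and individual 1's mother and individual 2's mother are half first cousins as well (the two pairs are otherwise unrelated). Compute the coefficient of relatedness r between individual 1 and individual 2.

0.03125

With two independent routes of shared ancestry, r is the sum of the two contributions.
Individual 1 and individual 2 are related in two ways: half second cousins through their fathers (r = 1/64) and half second cousins through their mothers (r = 1/64).
r = 1/64 + 1/64 = 0.03125.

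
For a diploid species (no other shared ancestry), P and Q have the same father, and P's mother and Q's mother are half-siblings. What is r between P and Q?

0.3125

With two independent routes of shared ancestry, r is the sum of the two contributions.
P and Q are related in two ways: half-sibs through their shared father (r = 1/4) and half first cousins through their mothers (r = 1/16).
r = 1/4 + 1/16 = 0.3125.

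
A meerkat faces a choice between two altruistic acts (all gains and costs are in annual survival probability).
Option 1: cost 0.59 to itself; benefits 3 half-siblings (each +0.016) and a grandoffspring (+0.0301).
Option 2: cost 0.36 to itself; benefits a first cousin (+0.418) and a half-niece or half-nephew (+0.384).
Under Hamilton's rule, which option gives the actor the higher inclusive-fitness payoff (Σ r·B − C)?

Option 1: r to a half-sibling = 0.25.
Option 1: r to a grandoffspring = 0.25.
Option 1: Σ r·B − C = (3·0.25·0.016 + 1·0.25·0.0301) − 0.59 = -0.570475.
Option 2: r to a first cousin = 0.125.
Option 2: r to a half-niece or half-nephew = 0.125.
Option 2: Σ r·B − C = (1·0.125·0.418 + 1·0.125·0.384) − 0.36 = -0.25975.
Option 2 has the higher net inclusive-fitness payoff.

Option 2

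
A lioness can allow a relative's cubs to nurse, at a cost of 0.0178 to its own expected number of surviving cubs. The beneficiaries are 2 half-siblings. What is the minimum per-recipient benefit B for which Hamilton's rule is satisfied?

r to a half-sibling = 0.25 (half-sibs share one parent — one path of length 2: r = (1/2)^2 = 1/4).
Hamilton's rule with n recipients of equal r: n·r·B > C, so B > C/(n·r) = 0.0178/(2·0.25) = 0.0356.

0.0356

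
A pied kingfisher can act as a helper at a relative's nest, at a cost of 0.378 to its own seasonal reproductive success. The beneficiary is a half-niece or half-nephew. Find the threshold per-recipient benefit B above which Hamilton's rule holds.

r to a half-niece or half-nephew = 1/8 (half-aunt/uncle↔niece/nephew: one path of length 3: r = (1/2)^3 = 1/8).
Hamilton's rule with n recipients of equal r: n·r·B > C, so B > C/(n·r) = 0.378/(1·0.125) = 3.024.

3.024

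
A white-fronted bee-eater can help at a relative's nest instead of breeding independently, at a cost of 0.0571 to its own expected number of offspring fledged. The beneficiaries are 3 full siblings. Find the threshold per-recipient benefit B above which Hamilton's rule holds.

0.0381

r to a full sibling = 1/2 (full sibs share both parents — two paths of length 2: r = 2·(1/2)^2 = 1/2).
Hamilton's rule with n recipients of equal r: n·r·B > C, so B > C/(n·r) = 0.0571/(3·0.5) = 0.0381.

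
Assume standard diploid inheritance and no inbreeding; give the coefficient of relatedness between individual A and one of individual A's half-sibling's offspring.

0.125

Each parent–offspring link contributes a factor of 1/2, and independent paths through distinct common ancestors add.
Half-aunt/uncle↔niece/nephew: one path of length 3: r = (1/2)^3 = 1/8.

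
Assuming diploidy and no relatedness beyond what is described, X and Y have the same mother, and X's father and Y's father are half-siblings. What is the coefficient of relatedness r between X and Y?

With two independent routes of shared ancestry, r is the sum of the two contributions.
X and Y are related in two ways: half-sibs through their shared mother (r = 1/4) and half first cousins through their fathers (r = 1/16).
r = 1/4 + 1/16 = 5/16 = 0.3125.

0.3125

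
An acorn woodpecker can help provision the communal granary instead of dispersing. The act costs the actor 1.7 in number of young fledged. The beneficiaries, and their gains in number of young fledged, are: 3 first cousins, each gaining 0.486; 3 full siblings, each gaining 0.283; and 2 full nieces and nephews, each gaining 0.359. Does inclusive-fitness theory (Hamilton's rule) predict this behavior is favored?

Hamilton's rule: the trait is favored when the sum of r·B over every recipient exceeds the actor's cost C.
r to a first cousin = 1/8 (first cousins share one grandparent pair — two paths of length 4: r = 2·(1/2)^4 = 1/8).
r to a full sibling = 1/2 (full sibs share both parents — two paths of length 2: r = 2·(1/2)^2 = 1/2).
r to a full niece or nephew = 1/4 (full aunt/uncle↔niece/nephew: two paths of length 3 through the shared grandparent pair: r = 2·(1/2)^3 = 1/4).
Summing one r·B term per recipient: 3·0.125·0.486 + 3·0.5·0.283 + 2·0.25·0.359 = 0.78625.
0.78625 < 1.7: the indirect benefit is less than the cost.

No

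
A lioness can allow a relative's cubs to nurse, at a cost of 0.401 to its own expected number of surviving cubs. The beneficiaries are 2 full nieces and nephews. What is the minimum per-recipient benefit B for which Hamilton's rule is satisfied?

r to a full niece or nephew = 0.25 (full aunt/uncle↔niece/nephew: two paths of length 3 through the shared grandparent pair: r = 2·(1/2)^3 = 1/4).
Hamilton's rule with n recipients of equal r: n·r·B > C, so B > C/(n·r) = 0.401/(2·0.25) = 0.802.

0.802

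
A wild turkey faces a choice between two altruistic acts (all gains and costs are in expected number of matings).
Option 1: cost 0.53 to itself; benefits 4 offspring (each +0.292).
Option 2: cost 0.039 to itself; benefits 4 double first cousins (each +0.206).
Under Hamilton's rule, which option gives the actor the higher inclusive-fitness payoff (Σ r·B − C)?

Option 2

Option 1: r to an offspring = 0.5.
Option 1: Σ r·B − C = (4·0.5·0.292) − 0.53 = 0.054.
Option 2: r to a double first cousin = 0.25.
Option 2: Σ r·B − C = (4·0.25·0.206) − 0.039 = 0.167.
Option 2 has the higher net inclusive-fitness payoff.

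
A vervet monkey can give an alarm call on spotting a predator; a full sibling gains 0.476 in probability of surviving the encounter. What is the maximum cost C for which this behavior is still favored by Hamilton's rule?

0.238

r to a full sibling = 1/2 (full sibs share both parents — two paths of length 2: r = 2·(1/2)^2 = 1/2).
Hamilton's rule: n·r·B > C, so the trait is favored while C < n·r·B = 1·0.5·0.476 = 0.238.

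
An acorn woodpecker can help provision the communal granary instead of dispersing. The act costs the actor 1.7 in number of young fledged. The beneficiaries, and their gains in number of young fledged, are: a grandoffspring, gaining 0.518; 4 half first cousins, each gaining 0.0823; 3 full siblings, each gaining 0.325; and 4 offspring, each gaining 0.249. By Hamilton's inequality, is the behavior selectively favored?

No

Hamilton's rule: the trait is favored when the sum of r·B over every recipient exceeds the actor's cost C.
r to a grandoffspring = 1/4 (two parent–offspring links: r = (1/2)^2 = 1/4).
r to a half first cousin = 0.0625 (half first cousins share one grandparent — one path of length 4: r = (1/2)^4 = 1/16).
r to a full sibling = 0.5 (full sibs share both parents — two paths of length 2: r = 2·(1/2)^2 = 1/2).
r to an offspring = 0.5 (one parent–offspring link: r = (1/2)^1 = 1/2).
Summing one r·B term per recipient: 1·0.25·0.518 + 4·0.0625·0.0823 + 3·0.5·0.325 + 4·0.5·0.249 = 1.135575.
1.135575 < 1.7: the indirect benefit is less than the cost.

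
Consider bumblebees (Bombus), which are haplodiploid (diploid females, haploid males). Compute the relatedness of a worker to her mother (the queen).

0.5

One meiotic link between diploid queen and diploid daughter: r = 1/2.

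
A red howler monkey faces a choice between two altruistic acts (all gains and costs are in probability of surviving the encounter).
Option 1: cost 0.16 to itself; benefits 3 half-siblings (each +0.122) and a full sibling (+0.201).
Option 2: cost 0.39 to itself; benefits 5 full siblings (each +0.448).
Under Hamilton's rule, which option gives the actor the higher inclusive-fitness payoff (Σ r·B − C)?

Option 1: r to a half-sibling = 0.25.
Option 1: r to a full sibling = 0.5.
Option 1: Σ r·B − C = (3·0.25·0.122 + 1·0.5·0.201) − 0.16 = 0.032.
Option 2: r to a full sibling = 0.5.
Option 2: Σ r·B − C = (5·0.5·0.448) − 0.39 = 0.73.
Option 2 has the higher net inclusive-fitness payoff.

Option 2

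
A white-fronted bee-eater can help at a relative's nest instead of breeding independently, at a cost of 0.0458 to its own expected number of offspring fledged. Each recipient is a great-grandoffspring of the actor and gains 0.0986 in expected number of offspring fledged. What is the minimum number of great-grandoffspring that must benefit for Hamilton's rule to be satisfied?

4

r to a great-grandoffspring = 1/8 (three parent–offspring links: r = (1/2)^3 = 1/8).
Hamilton's rule: n·r·B > C  ⇒  n > C/(r·B) = 0.0458/(0.125·0.0986) = 3.716.
The smallest integer exceeding 3.716 is 4.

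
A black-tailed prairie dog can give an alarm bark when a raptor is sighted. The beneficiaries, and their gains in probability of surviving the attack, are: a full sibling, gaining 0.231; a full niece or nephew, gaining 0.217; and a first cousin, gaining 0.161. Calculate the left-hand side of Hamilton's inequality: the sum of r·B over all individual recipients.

r to a full sibling = 0.5 (full sibs share both parents — two paths of length 2: r = 2·(1/2)^2 = 1/2).
r to a full niece or nephew = 1/4 (full aunt/uncle↔niece/nephew: two paths of length 3 through the shared grandparent pair: r = 2·(1/2)^3 = 1/4).
r to a first cousin = 0.125 (first cousins share one grandparent pair — two paths of length 4: r = 2·(1/2)^4 = 1/8).
Summing one r·B term per recipient: 1·0.5·0.231 + 1·0.25·0.217 + 1·0.125·0.161 = 0.189875.

0.189875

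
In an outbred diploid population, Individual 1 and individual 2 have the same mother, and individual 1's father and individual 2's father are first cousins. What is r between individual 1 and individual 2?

Wright's path rule: contributions from independent ancestry routes add.
Individual 1 and individual 2 are related in two ways: half-sibs through their shared mother (r = 1/4) and second cousins through their fathers (r = 1/32).
r = 1/4 + 1/32 = 0.28125.

0.28125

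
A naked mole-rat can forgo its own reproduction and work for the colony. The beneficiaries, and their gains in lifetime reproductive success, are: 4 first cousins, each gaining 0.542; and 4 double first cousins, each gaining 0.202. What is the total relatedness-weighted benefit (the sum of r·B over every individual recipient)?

r to a first cousin = 1/8 (first cousins share one grandparent pair — two paths of length 4: r = 2·(1/2)^4 = 1/8).
r to a double first cousin = 1/4 (double first cousins share both grandparent pairs — four paths of length 4: r = 4·(1/2)^4 = 1/4).
Summing one r·B term per recipient: 4·0.125·0.542 + 4·0.25·0.202 = 0.473.

0.473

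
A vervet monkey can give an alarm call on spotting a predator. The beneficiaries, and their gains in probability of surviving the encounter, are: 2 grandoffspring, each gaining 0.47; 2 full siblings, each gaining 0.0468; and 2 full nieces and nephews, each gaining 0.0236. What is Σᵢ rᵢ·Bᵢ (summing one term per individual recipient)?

r to a grandoffspring = 1/4 (two parent–offspring links: r = (1/2)^2 = 1/4).
r to a full sibling = 1/2 (full sibs share both parents — two paths of length 2: r = 2·(1/2)^2 = 1/2).
r to a full niece or nephew = 1/4 (full aunt/uncle↔niece/nephew: two paths of length 3 through the shared grandparent pair: r = 2·(1/2)^3 = 1/4).
Summing one r·B term per recipient: 2·0.25·0.47 + 2·0.5·0.0468 + 2·0.25·0.0236 = 0.2936.

0.2936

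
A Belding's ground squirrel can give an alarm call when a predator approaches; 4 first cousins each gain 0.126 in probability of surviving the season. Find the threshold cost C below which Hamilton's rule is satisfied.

r to a first cousin = 1/8 (first cousins share one grandparent pair — two paths of length 4: r = 2·(1/2)^4 = 1/8).
Hamilton's rule: n·r·B > C, so the trait is favored while C < n·r·B = 4·0.125·0.126 = 0.063.

0.063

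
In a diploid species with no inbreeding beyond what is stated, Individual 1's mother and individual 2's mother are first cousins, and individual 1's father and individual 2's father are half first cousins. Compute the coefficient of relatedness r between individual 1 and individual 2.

0.046875

Wright's path rule: contributions from independent ancestry routes add.
Individual 1 and individual 2 are related in two ways: second cousins through their mothers (r = 1/32) and half second cousins through their fathers (r = 1/64).
r = 1/32 + 1/64 = 3/64 = 0.046875.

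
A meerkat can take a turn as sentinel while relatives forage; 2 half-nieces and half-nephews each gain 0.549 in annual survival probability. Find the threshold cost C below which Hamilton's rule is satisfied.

0.13725

r to a half-niece or half-nephew = 1/8 (half-aunt/uncle↔niece/nephew: one path of length 3: r = (1/2)^3 = 1/8).
Hamilton's rule: n·r·B > C, so the trait is favored while C < n·r·B = 2·0.125·0.549 = 0.13725.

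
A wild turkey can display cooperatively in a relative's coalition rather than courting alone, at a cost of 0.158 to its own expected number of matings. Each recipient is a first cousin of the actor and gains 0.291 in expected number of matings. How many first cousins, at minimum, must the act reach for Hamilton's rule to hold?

5

r to a first cousin = 0.125 (first cousins share one grandparent pair — two paths of length 4: r = 2·(1/2)^4 = 1/8).
Hamilton's rule: n·r·B > C  ⇒  n > C/(r·B) = 0.158/(0.125·0.291) = 4.344.
The smallest integer exceeding 4.344 is 5.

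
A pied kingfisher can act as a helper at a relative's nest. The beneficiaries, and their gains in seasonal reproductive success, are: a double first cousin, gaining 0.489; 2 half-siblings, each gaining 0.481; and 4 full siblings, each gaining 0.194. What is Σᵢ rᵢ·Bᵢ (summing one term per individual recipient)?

r to a double first cousin = 0.25 (double first cousins share both grandparent pairs — four paths of length 4: r = 4·(1/2)^4 = 1/4).
r to a half-sibling = 1/4 (half-sibs share one parent — one path of length 2: r = (1/2)^2 = 1/4).
r to a full sibling = 0.5 (full sibs share both parents — two paths of length 2: r = 2·(1/2)^2 = 1/2).
Summing one r·B term per recipient: 1·0.25·0.489 + 2·0.25·0.481 + 4·0.5·0.194 = 0.75075.

0.75075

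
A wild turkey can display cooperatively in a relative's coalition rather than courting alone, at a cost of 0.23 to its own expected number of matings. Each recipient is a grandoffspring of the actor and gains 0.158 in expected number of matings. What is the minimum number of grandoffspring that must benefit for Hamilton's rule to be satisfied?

6

r to a grandoffspring = 0.25 (two parent–offspring links: r = (1/2)^2 = 1/4).
Hamilton's rule: n·r·B > C  ⇒  n > C/(r·B) = 0.23/(0.25·0.158) = 5.823.
The smallest integer exceeding 5.823 is 6.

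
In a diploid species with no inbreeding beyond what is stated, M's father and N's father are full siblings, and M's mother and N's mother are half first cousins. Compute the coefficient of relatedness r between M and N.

0.140625

Relatedness sums over independent paths through distinct common ancestors.
M and N are related in two ways: first cousins through their fathers (r = 1/8) and half second cousins through their mothers (r = 1/64).
r = 1/8 + 1/64 = 0.140625.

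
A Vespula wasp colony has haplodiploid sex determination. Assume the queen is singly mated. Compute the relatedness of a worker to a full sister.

Haplodiploid full sisters inherit their father's entire haploid genome identically (contributing 1/2) and on average half of their mother's contribution (1/2 · 1/2 = 1/4); r = 1/2 + 1/4 = 3/4.

0.75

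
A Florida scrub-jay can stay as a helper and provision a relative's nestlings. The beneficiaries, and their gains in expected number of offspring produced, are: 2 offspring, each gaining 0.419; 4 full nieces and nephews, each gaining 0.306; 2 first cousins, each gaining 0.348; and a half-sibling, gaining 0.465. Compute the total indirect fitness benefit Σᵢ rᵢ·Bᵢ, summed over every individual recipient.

0.92825

r to an offspring = 1/2 (one parent–offspring link: r = (1/2)^1 = 1/2).
r to a full niece or nephew = 0.25 (full aunt/uncle↔niece/nephew: two paths of length 3 through the shared grandparent pair: r = 2·(1/2)^3 = 1/4).
r to a first cousin = 0.125 (first cousins share one grandparent pair — two paths of length 4: r = 2·(1/2)^4 = 1/8).
r to a half-sibling = 1/4 (half-sibs share one parent — one path of length 2: r = (1/2)^2 = 1/4).
Summing one r·B term per recipient: 2·0.5·0.419 + 4·0.25·0.306 + 2·0.125·0.348 + 1·0.25·0.465 = 0.92825.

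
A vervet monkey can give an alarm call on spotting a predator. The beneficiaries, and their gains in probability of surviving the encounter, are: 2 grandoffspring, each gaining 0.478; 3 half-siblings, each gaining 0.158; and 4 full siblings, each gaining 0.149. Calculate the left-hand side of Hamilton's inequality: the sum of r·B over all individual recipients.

r to a grandoffspring = 0.25 (two parent–offspring links: r = (1/2)^2 = 1/4).
r to a half-sibling = 0.25 (half-sibs share one parent — one path of length 2: r = (1/2)^2 = 1/4).
r to a full sibling = 0.5 (full sibs share both parents — two paths of length 2: r = 2·(1/2)^2 = 1/2).
Summing one r·B term per recipient: 2·0.25·0.478 + 3·0.25·0.158 + 4·0.5·0.149 = 0.6555.

0.6555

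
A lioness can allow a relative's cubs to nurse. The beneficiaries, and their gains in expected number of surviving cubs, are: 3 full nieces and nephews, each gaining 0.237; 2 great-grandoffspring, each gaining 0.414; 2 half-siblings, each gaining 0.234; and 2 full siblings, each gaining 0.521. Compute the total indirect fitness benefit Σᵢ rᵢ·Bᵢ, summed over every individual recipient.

r to a full niece or nephew = 1/4 (full aunt/uncle↔niece/nephew: two paths of length 3 through the shared grandparent pair: r = 2·(1/2)^3 = 1/4).
r to a great-grandoffspring = 1/8 (three parent–offspring links: r = (1/2)^3 = 1/8).
r to a half-sibling = 1/4 (half-sibs share one parent — one path of length 2: r = (1/2)^2 = 1/4).
r to a full sibling = 1/2 (full sibs share both parents — two paths of length 2: r = 2·(1/2)^2 = 1/2).
Summing one r·B term per recipient: 3·0.25·0.237 + 2·0.125·0.414 + 2·0.25·0.234 + 2·0.5·0.521 = 0.91925.

0.91925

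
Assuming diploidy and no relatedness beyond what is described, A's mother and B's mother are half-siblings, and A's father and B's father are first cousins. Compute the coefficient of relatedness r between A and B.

With two independent routes of shared ancestry, r is the sum of the two contributions.
A and B are related in two ways: half first cousins through their mothers (r = 1/16) and second cousins through their fathers (r = 1/32).
r = 1/16 + 1/32 = 3/32 = 0.09375.

0.09375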